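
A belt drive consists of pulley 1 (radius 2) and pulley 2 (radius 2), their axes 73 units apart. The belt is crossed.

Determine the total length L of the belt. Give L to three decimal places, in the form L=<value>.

crossed belt: β = asin((r1+r2)/C) = asin(4/73) = 3.1411°
wrap1 = wrap2 = π + 2β = 186.2821°
tangent length = C·cosβ = 72.8903
L = (r1+r2)·wrap + 2·C·cosβ = 4·3.2512 + 2·72.8903 = 158.7856

L=158.786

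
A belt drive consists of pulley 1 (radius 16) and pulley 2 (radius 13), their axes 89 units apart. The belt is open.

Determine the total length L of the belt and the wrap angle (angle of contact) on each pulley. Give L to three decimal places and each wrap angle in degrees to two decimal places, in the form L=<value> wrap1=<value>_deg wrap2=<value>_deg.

open belt: β = asin((r2−r1)/C) = asin(-3/89) = -1.9317°
wrap1 = π − 2β = 183.8634°
wrap2 = π + 2β = 176.1366°
tangent length = C·cosβ = 88.9494
L = r1·wrap1 + r2·wrap2 + 2·C·cosβ = 16·3.2090 + 13·3.0742 + 2·88.9494 = 269.2073

L=269.207 wrap1=183.86_deg wrap2=176.14_deg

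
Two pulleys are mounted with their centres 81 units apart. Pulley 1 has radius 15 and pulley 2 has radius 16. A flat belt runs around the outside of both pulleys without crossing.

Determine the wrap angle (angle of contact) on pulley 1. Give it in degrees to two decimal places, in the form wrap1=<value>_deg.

open belt: β = asin((r2−r1)/C) = asin(1/81) = 0.7074°
wrap1 = π − 2β = 178.5853°
wrap2 = π + 2β = 181.4147°

wrap1=178.59_deg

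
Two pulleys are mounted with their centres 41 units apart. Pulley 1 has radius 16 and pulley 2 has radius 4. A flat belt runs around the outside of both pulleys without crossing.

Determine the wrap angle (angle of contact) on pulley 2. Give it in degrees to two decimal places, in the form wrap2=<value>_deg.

wrap2=145.96_deg

open belt: β = asin((r2−r1)/C) = asin(-12/41) = -17.0186°
wrap1 = π − 2β = 214.0373°
wrap2 = π + 2β = 145.9627°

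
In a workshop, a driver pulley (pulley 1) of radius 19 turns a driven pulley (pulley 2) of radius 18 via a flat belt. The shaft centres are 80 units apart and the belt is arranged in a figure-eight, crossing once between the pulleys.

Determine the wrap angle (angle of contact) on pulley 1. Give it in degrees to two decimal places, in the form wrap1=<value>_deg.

wrap1=235.10_deg

crossed belt: β = asin((r1+r2)/C) = asin(37/80) = 27.5485°
wrap1 = wrap2 = π + 2β = 235.0971°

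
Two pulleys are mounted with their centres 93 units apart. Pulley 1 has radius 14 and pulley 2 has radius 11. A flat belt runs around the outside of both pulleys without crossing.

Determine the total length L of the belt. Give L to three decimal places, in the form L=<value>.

open belt: β = asin((r2−r1)/C) = asin(-3/93) = -1.8486°
wrap1 = π − 2β = 183.6971°
wrap2 = π + 2β = 176.3029°
tangent length = C·cosβ = 92.9516
L = r1·wrap1 + r2·wrap2 + 2·C·cosβ = 14·3.2061 + 11·3.0771 + 2·92.9516 = 264.6366

L=264.637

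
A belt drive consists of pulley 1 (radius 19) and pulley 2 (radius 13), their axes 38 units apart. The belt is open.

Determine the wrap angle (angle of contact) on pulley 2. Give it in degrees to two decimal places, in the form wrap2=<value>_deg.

open belt: β = asin((r2−r1)/C) = asin(-6/38) = -9.0847°
wrap1 = π − 2β = 198.1694°
wrap2 = π + 2β = 161.8306°

wrap2=161.83_deg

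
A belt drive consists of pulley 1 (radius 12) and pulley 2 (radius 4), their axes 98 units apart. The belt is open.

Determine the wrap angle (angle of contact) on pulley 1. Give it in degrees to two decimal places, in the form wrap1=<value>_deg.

open belt: β = asin((r2−r1)/C) = asin(-8/98) = -4.6824°
wrap1 = π − 2β = 189.3648°
wrap2 = π + 2β = 170.6352°

wrap1=189.36_deg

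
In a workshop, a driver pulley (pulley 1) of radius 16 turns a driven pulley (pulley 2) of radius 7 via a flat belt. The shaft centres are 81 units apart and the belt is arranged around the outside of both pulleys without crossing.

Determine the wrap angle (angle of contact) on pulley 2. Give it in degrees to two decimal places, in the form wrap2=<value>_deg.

open belt: β = asin((r2−r1)/C) = asin(-9/81) = -6.3794°
wrap1 = π − 2β = 192.7587°
wrap2 = π + 2β = 167.2413°

wrap2=167.24_deg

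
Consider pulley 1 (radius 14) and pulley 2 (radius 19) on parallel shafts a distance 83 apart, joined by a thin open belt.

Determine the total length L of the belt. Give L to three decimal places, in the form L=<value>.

L=269.974

open belt: β = asin((r2−r1)/C) = asin(5/83) = 3.4536°
wrap1 = π − 2β = 173.0927°
wrap2 = π + 2β = 186.9073°
tangent length = C·cosβ = 82.8493
L = r1·wrap1 + r2·wrap2 + 2·C·cosβ = 14·3.0210 + 19·3.2621 + 2·82.8493 = 269.9739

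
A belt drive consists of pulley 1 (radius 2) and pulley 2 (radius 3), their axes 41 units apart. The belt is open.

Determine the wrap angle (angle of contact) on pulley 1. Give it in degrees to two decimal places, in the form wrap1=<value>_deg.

wrap1=177.20_deg

open belt: β = asin((r2−r1)/C) = asin(1/41) = 1.3976°
wrap1 = π − 2β = 177.2048°
wrap2 = π + 2β = 182.7952°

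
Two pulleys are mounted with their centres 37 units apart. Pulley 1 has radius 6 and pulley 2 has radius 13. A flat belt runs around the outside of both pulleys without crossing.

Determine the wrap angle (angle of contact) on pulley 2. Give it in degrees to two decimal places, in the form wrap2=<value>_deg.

open belt: β = asin((r2−r1)/C) = asin(7/37) = 10.9055°
wrap1 = π − 2β = 158.1891°
wrap2 = π + 2β = 201.8109°

wrap2=201.81_deg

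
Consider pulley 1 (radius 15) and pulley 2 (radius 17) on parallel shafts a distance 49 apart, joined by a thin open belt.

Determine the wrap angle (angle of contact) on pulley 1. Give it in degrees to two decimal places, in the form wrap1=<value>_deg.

open belt: β = asin((r2−r1)/C) = asin(2/49) = 2.3393°
wrap1 = π − 2β = 175.3215°
wrap2 = π + 2β = 184.6785°

wrap1=175.32_deg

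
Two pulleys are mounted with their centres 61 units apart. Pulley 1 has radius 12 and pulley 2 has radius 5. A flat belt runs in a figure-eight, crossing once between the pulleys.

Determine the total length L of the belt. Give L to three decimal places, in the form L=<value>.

L=180.176

crossed belt: β = asin((r1+r2)/C) = asin(17/61) = 16.1819°
wrap1 = wrap2 = π + 2β = 212.3639°
tangent length = C·cosβ = 58.5833
L = (r1+r2)·wrap + 2·C·cosβ = 17·3.7064 + 2·58.5833 = 180.1762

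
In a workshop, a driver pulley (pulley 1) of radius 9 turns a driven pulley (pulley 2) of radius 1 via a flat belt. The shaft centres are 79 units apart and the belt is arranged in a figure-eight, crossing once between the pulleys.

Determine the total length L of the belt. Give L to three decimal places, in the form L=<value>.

crossed belt: β = asin((r1+r2)/C) = asin(10/79) = 7.2721°
wrap1 = wrap2 = π + 2β = 194.5443°
tangent length = C·cosβ = 78.3645
L = (r1+r2)·wrap + 2·C·cosβ = 10·3.3954 + 2·78.3645 = 190.6834

L=190.683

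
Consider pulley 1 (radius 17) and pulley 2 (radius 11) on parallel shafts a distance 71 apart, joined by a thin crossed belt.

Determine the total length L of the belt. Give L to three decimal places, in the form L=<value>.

crossed belt: β = asin((r1+r2)/C) = asin(28/71) = 23.2265°
wrap1 = wrap2 = π + 2β = 226.4529°
tangent length = C·cosβ = 65.2457
L = (r1+r2)·wrap + 2·C·cosβ = 28·3.9523 + 2·65.2457 = 241.1571

L=241.157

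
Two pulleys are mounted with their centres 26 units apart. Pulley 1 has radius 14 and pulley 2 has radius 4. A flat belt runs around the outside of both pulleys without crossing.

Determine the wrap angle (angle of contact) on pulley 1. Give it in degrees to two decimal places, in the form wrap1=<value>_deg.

wrap1=225.24_deg

open belt: β = asin((r2−r1)/C) = asin(-10/26) = -22.6199°
wrap1 = π − 2β = 225.2397°
wrap2 = π + 2β = 134.7603°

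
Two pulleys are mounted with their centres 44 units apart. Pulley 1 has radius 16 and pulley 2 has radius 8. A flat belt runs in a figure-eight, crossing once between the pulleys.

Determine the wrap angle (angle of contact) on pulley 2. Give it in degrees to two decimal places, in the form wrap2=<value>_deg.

wrap2=246.11_deg

crossed belt: β = asin((r1+r2)/C) = asin(24/44) = 33.0557°
wrap1 = wrap2 = π + 2β = 246.1115°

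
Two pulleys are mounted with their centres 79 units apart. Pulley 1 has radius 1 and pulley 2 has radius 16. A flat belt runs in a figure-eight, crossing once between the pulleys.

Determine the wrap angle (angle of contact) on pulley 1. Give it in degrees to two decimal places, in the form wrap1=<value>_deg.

crossed belt: β = asin((r1+r2)/C) = asin(17/79) = 12.4267°
wrap1 = wrap2 = π + 2β = 204.8533°

wrap1=204.85_deg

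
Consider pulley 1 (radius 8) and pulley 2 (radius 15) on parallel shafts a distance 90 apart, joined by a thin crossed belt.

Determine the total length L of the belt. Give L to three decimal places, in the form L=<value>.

L=258.167

crossed belt: β = asin((r1+r2)/C) = asin(23/90) = 14.8065°
wrap1 = wrap2 = π + 2β = 209.6130°
tangent length = C·cosβ = 87.0115
L = (r1+r2)·wrap + 2·C·cosβ = 23·3.6584 + 2·87.0115 = 258.1670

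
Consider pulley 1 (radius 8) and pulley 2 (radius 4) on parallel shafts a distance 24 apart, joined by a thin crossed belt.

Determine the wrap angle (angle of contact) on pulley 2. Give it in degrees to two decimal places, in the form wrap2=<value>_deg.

wrap2=240.00_deg

crossed belt: β = asin((r1+r2)/C) = asin(12/24) = 30.0000°
wrap1 = wrap2 = π + 2β = 240.0000°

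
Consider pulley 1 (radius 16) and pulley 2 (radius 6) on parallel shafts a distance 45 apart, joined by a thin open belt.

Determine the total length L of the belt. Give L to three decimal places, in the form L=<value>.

L=161.347

open belt: β = asin((r2−r1)/C) = asin(-10/45) = -12.8396°
wrap1 = π − 2β = 205.6792°
wrap2 = π + 2β = 154.3208°
tangent length = C·cosβ = 43.8748
L = r1·wrap1 + r2·wrap2 + 2·C·cosβ = 16·3.5898 + 6·2.6934 + 2·43.8748 = 161.3465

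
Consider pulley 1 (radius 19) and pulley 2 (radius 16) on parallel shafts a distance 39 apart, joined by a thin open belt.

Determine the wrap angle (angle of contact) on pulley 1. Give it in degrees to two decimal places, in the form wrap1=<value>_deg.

open belt: β = asin((r2−r1)/C) = asin(-3/39) = -4.4117°
wrap1 = π − 2β = 188.8235°
wrap2 = π + 2β = 171.1765°

wrap1=188.82_deg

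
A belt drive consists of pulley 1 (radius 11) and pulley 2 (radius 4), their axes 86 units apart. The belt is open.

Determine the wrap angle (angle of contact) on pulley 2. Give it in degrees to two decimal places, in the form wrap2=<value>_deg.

open belt: β = asin((r2−r1)/C) = asin(-7/86) = -4.6688°
wrap1 = π − 2β = 189.3375°
wrap2 = π + 2β = 170.6625°

wrap2=170.66_deg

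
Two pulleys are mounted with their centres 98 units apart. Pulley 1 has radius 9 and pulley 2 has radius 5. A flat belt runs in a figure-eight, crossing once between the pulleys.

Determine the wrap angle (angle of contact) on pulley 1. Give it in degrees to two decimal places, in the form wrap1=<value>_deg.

wrap1=196.43_deg

crossed belt: β = asin((r1+r2)/C) = asin(14/98) = 8.2132°
wrap1 = wrap2 = π + 2β = 196.4264°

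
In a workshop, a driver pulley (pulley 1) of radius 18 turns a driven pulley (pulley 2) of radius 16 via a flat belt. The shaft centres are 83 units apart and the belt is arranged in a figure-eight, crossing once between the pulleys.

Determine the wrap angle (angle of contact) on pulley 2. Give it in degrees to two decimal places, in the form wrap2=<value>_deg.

crossed belt: β = asin((r1+r2)/C) = asin(34/83) = 24.1821°
wrap1 = wrap2 = π + 2β = 228.3643°

wrap2=228.36_deg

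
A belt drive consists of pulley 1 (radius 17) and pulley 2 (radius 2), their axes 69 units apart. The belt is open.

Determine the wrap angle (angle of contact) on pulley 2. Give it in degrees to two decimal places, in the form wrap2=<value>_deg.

wrap2=154.89_deg

open belt: β = asin((r2−r1)/C) = asin(-15/69) = -12.5559°
wrap1 = π − 2β = 205.1117°
wrap2 = π + 2β = 154.8883°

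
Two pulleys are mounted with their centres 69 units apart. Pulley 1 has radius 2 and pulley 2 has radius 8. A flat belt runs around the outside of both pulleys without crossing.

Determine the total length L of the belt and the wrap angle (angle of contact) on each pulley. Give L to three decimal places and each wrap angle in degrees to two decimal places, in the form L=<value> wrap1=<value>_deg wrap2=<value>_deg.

L=169.938 wrap1=170.02_deg wrap2=189.98_deg

open belt: β = asin((r2−r1)/C) = asin(6/69) = 4.9885°
wrap1 = π − 2β = 170.0229°
wrap2 = π + 2β = 189.9771°
tangent length = C·cosβ = 68.7386
L = r1·wrap1 + r2·wrap2 + 2·C·cosβ = 2·2.9675 + 8·3.3157 + 2·68.7386 = 169.9380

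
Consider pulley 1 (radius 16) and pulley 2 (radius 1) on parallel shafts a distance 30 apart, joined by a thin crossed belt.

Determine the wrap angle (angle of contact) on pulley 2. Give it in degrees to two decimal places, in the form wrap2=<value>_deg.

crossed belt: β = asin((r1+r2)/C) = asin(17/30) = 34.5181°
wrap1 = wrap2 = π + 2β = 249.0362°

wrap2=249.04_deg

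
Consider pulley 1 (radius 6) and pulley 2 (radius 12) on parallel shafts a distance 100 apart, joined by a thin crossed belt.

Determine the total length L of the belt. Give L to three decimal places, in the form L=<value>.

crossed belt: β = asin((r1+r2)/C) = asin(18/100) = 10.3698°
wrap1 = wrap2 = π + 2β = 200.7395°
tangent length = C·cosβ = 98.3667
L = (r1+r2)·wrap + 2·C·cosβ = 18·3.5036 + 2·98.3667 = 259.7975

L=259.798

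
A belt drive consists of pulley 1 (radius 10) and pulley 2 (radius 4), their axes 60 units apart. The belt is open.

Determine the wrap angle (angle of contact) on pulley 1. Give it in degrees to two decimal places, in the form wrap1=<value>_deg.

wrap1=191.48_deg

open belt: β = asin((r2−r1)/C) = asin(-6/60) = -5.7392°
wrap1 = π − 2β = 191.4783°
wrap2 = π + 2β = 168.5217°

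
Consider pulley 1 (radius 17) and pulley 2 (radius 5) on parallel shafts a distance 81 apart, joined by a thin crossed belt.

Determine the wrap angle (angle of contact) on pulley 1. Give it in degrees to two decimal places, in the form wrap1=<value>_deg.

crossed belt: β = asin((r1+r2)/C) = asin(22/81) = 15.7598°
wrap1 = wrap2 = π + 2β = 211.5196°

wrap1=211.52_deg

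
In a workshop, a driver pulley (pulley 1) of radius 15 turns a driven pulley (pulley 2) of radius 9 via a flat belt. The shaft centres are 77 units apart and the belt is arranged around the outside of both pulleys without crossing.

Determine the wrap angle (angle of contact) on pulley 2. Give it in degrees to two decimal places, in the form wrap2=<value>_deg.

open belt: β = asin((r2−r1)/C) = asin(-6/77) = -4.4691°
wrap1 = π − 2β = 188.9383°
wrap2 = π + 2β = 171.0617°

wrap2=171.06_deg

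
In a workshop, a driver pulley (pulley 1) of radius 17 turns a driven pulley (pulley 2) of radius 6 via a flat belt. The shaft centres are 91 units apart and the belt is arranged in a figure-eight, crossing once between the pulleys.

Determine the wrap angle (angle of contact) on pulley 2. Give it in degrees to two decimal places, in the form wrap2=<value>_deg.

wrap2=209.28_deg

crossed belt: β = asin((r1+r2)/C) = asin(23/91) = 14.6401°
wrap1 = wrap2 = π + 2β = 209.2803°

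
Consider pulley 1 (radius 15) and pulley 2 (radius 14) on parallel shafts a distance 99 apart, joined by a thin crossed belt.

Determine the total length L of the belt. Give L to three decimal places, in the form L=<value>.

crossed belt: β = asin((r1+r2)/C) = asin(29/99) = 17.0334°
wrap1 = wrap2 = π + 2β = 214.0668°
tangent length = C·cosβ = 94.6573
L = (r1+r2)·wrap + 2·C·cosβ = 29·3.7362 + 2·94.6573 = 297.6635

L=297.664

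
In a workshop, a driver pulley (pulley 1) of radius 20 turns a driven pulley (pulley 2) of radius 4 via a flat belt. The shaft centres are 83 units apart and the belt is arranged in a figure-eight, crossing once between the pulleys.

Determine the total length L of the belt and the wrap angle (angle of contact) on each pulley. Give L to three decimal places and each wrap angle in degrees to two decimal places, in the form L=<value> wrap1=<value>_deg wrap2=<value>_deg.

L=248.388 wrap1=213.61_deg wrap2=213.61_deg

crossed belt: β = asin((r1+r2)/C) = asin(24/83) = 16.8075°
wrap1 = wrap2 = π + 2β = 213.6149°
tangent length = C·cosβ = 79.4544
L = (r1+r2)·wrap + 2·C·cosβ = 24·3.7283 + 2·79.4544 = 248.3876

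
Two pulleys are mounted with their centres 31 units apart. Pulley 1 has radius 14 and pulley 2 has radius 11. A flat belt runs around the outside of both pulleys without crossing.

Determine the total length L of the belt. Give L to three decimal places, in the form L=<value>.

L=140.830

open belt: β = asin((r2−r1)/C) = asin(-3/31) = -5.5534°
wrap1 = π − 2β = 191.1069°
wrap2 = π + 2β = 168.8931°
tangent length = C·cosβ = 30.8545
L = r1·wrap1 + r2·wrap2 + 2·C·cosβ = 14·3.3354 + 11·2.9477 + 2·30.8545 = 140.8304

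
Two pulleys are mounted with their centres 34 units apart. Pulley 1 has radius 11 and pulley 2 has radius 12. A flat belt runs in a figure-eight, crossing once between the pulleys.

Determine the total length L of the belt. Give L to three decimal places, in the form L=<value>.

L=156.513

crossed belt: β = asin((r1+r2)/C) = asin(23/34) = 42.5685°
wrap1 = wrap2 = π + 2β = 265.1369°
tangent length = C·cosβ = 25.0400
L = (r1+r2)·wrap + 2·C·cosβ = 23·4.6275 + 2·25.0400 = 156.5127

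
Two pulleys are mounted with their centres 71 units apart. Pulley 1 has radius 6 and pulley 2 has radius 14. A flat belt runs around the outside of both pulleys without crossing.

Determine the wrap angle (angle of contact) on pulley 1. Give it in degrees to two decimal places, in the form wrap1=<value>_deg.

open belt: β = asin((r2−r1)/C) = asin(8/71) = 6.4696°
wrap1 = π − 2β = 167.0608°
wrap2 = π + 2β = 192.9392°

wrap1=167.06_deg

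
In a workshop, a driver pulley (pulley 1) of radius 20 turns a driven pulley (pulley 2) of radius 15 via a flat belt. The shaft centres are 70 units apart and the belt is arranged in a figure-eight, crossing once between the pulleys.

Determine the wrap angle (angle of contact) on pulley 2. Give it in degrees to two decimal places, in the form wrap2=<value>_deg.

wrap2=240.00_deg

crossed belt: β = asin((r1+r2)/C) = asin(35/70) = 30.0000°
wrap1 = wrap2 = π + 2β = 240.0000°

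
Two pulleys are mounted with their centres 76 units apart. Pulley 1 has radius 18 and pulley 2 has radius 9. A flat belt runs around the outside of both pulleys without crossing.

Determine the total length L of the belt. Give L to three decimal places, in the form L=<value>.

open belt: β = asin((r2−r1)/C) = asin(-9/76) = -6.8010°
wrap1 = π − 2β = 193.6020°
wrap2 = π + 2β = 166.3980°
tangent length = C·cosβ = 75.4652
L = r1·wrap1 + r2·wrap2 + 2·C·cosβ = 18·3.3790 + 9·2.9042 + 2·75.4652 = 237.8900

L=237.890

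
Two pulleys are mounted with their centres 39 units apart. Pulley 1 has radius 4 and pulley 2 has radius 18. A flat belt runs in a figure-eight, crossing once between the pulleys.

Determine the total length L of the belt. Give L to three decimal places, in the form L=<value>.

crossed belt: β = asin((r1+r2)/C) = asin(22/39) = 34.3400°
wrap1 = wrap2 = π + 2β = 248.6800°
tangent length = C·cosβ = 32.2025
L = (r1+r2)·wrap + 2·C·cosβ = 22·4.3403 + 2·32.2025 = 159.8912

L=159.891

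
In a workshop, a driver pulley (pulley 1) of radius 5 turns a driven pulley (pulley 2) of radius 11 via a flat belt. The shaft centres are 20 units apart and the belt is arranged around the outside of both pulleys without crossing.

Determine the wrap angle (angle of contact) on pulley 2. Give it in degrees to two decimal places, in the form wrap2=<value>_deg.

open belt: β = asin((r2−r1)/C) = asin(6/20) = 17.4576°
wrap1 = π − 2β = 145.0848°
wrap2 = π + 2β = 214.9152°

wrap2=214.92_deg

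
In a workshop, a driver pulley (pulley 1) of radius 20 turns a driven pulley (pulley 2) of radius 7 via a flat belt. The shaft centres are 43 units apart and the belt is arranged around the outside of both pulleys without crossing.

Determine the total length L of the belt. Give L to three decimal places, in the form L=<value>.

open belt: β = asin((r2−r1)/C) = asin(-13/43) = -17.5973°
wrap1 = π − 2β = 215.1947°
wrap2 = π + 2β = 144.8053°
tangent length = C·cosβ = 40.9878
L = r1·wrap1 + r2·wrap2 + 2·C·cosβ = 20·3.7559 + 7·2.5273 + 2·40.9878 = 174.7840

L=174.784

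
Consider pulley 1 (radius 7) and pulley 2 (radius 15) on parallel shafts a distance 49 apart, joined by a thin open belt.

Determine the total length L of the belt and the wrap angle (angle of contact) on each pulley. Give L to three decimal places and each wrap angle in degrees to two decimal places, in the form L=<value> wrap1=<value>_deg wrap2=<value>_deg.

L=168.424 wrap1=161.21_deg wrap2=198.79_deg

open belt: β = asin((r2−r1)/C) = asin(8/49) = 9.3965°
wrap1 = π − 2β = 161.2070°
wrap2 = π + 2β = 198.7930°
tangent length = C·cosβ = 48.3425
L = r1·wrap1 + r2·wrap2 + 2·C·cosβ = 7·2.8136 + 15·3.4696 + 2·48.3425 = 168.4241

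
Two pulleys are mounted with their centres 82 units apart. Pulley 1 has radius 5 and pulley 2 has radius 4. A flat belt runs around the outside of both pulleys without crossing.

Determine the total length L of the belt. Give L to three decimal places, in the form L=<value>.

L=192.287

open belt: β = asin((r2−r1)/C) = asin(-1/82) = -0.6987°
wrap1 = π − 2β = 181.3975°
wrap2 = π + 2β = 178.6025°
tangent length = C·cosβ = 81.9939
L = r1·wrap1 + r2·wrap2 + 2·C·cosβ = 5·3.1660 + 4·3.1172 + 2·81.9939 = 192.2865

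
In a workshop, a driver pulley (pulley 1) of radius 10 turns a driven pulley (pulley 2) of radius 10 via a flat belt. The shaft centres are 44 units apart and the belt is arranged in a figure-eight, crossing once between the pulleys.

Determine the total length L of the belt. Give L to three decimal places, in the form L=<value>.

L=160.090

crossed belt: β = asin((r1+r2)/C) = asin(20/44) = 27.0357°
wrap1 = wrap2 = π + 2β = 234.0714°
tangent length = C·cosβ = 39.1918
L = (r1+r2)·wrap + 2·C·cosβ = 20·4.0853 + 2·39.1918 = 160.0900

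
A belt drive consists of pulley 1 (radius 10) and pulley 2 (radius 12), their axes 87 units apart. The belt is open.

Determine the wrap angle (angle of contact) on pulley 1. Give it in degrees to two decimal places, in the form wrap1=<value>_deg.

open belt: β = asin((r2−r1)/C) = asin(2/87) = 1.3173°
wrap1 = π − 2β = 177.3655°
wrap2 = π + 2β = 182.6345°

wrap1=177.37_deg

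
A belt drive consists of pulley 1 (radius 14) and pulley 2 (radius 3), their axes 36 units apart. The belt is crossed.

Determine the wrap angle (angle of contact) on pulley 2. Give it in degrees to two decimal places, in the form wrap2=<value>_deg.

wrap2=236.36_deg

crossed belt: β = asin((r1+r2)/C) = asin(17/36) = 28.1786°
wrap1 = wrap2 = π + 2β = 236.3573°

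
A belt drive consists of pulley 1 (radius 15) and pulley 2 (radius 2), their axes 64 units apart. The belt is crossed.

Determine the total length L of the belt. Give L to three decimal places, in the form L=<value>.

crossed belt: β = asin((r1+r2)/C) = asin(17/64) = 15.4041°
wrap1 = wrap2 = π + 2β = 210.8082°
tangent length = C·cosβ = 61.7009
L = (r1+r2)·wrap + 2·C·cosβ = 17·3.6793 + 2·61.7009 = 185.9498

L=185.950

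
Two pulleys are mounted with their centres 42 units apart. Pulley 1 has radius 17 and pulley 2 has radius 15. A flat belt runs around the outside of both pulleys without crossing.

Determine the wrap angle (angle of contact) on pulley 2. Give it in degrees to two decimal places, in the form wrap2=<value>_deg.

open belt: β = asin((r2−r1)/C) = asin(-2/42) = -2.7294°
wrap1 = π − 2β = 185.4588°
wrap2 = π + 2β = 174.5412°

wrap2=174.54_deg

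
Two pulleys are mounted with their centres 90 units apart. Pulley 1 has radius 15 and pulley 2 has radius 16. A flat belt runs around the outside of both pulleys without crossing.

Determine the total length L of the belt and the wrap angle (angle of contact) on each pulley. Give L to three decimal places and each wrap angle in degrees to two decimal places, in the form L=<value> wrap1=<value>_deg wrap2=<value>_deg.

open belt: β = asin((r2−r1)/C) = asin(1/90) = 0.6366°
wrap1 = π − 2β = 178.7267°
wrap2 = π + 2β = 181.2733°
tangent length = C·cosβ = 89.9944
L = r1·wrap1 + r2·wrap2 + 2·C·cosβ = 15·3.1194 + 16·3.1638 + 2·89.9944 = 277.4005

L=277.400 wrap1=178.73_deg wrap2=181.27_deg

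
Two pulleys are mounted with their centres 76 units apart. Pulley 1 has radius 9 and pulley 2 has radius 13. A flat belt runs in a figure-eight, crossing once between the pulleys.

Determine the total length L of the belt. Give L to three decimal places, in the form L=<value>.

L=227.529

crossed belt: β = asin((r1+r2)/C) = asin(22/76) = 16.8264°
wrap1 = wrap2 = π + 2β = 213.6529°
tangent length = C·cosβ = 72.7461
L = (r1+r2)·wrap + 2·C·cosβ = 22·3.7289 + 2·72.7461 = 227.5291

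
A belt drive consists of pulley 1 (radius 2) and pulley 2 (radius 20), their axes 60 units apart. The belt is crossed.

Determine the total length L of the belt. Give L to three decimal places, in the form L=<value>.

L=197.276

crossed belt: β = asin((r1+r2)/C) = asin(22/60) = 21.5102°
wrap1 = wrap2 = π + 2β = 223.0204°
tangent length = C·cosβ = 55.8211
L = (r1+r2)·wrap + 2·C·cosβ = 22·3.8924 + 2·55.8211 = 197.2760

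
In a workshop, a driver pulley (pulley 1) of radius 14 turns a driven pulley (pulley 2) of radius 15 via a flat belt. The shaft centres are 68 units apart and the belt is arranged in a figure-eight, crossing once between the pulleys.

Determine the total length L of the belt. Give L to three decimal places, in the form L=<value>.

L=239.672

crossed belt: β = asin((r1+r2)/C) = asin(29/68) = 25.2438°
wrap1 = wrap2 = π + 2β = 230.4876°
tangent length = C·cosβ = 61.5061
L = (r1+r2)·wrap + 2·C·cosβ = 29·4.0228 + 2·61.5061 = 239.6724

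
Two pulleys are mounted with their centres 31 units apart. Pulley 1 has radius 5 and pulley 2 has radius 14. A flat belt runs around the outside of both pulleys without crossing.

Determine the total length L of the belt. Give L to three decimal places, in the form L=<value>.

L=124.322

open belt: β = asin((r2−r1)/C) = asin(9/31) = 16.8773°
wrap1 = π − 2β = 146.2455°
wrap2 = π + 2β = 213.7545°
tangent length = C·cosβ = 29.6648
L = r1·wrap1 + r2·wrap2 + 2·C·cosβ = 5·2.5525 + 14·3.7307 + 2·29.6648 = 124.3220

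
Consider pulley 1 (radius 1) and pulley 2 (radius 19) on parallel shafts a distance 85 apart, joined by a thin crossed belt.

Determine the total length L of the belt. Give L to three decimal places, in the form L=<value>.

L=237.560

crossed belt: β = asin((r1+r2)/C) = asin(20/85) = 13.6090°
wrap1 = wrap2 = π + 2β = 207.2179°
tangent length = C·cosβ = 82.6136
L = (r1+r2)·wrap + 2·C·cosβ = 20·3.6166 + 2·82.6136 = 237.5598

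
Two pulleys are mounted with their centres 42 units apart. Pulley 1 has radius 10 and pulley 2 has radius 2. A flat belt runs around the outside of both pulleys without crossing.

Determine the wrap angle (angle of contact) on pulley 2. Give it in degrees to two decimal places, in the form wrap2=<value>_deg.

open belt: β = asin((r2−r1)/C) = asin(-8/42) = -10.9806°
wrap1 = π − 2β = 201.9612°
wrap2 = π + 2β = 158.0388°

wrap2=158.04_deg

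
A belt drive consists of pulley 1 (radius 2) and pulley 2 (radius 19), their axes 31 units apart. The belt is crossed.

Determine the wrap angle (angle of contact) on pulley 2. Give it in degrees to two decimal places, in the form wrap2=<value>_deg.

crossed belt: β = asin((r1+r2)/C) = asin(21/31) = 42.6423°
wrap1 = wrap2 = π + 2β = 265.2846°

wrap2=265.28_deg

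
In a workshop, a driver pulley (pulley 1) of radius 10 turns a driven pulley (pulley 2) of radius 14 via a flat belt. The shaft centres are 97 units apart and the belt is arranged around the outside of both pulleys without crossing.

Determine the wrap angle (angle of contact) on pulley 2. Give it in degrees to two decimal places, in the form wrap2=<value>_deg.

wrap2=184.73_deg

open belt: β = asin((r2−r1)/C) = asin(4/97) = 2.3634°
wrap1 = π − 2β = 175.2732°
wrap2 = π + 2β = 184.7268°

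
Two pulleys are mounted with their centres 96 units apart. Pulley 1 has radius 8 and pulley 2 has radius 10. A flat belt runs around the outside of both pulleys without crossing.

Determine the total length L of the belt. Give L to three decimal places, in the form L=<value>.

open belt: β = asin((r2−r1)/C) = asin(2/96) = 1.1937°
wrap1 = π − 2β = 177.6125°
wrap2 = π + 2β = 182.3875°
tangent length = C·cosβ = 95.9792
L = r1·wrap1 + r2·wrap2 + 2·C·cosβ = 8·3.0999 + 10·3.1833 + 2·95.9792 = 248.5903

L=248.590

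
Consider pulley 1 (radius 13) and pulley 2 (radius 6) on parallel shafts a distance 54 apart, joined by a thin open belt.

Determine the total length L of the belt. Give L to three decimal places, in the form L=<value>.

open belt: β = asin((r2−r1)/C) = asin(-7/54) = -7.4482°
wrap1 = π − 2β = 194.8964°
wrap2 = π + 2β = 165.1036°
tangent length = C·cosβ = 53.5444
L = r1·wrap1 + r2·wrap2 + 2·C·cosβ = 13·3.4016 + 6·2.8816 + 2·53.5444 = 168.5989

L=168.599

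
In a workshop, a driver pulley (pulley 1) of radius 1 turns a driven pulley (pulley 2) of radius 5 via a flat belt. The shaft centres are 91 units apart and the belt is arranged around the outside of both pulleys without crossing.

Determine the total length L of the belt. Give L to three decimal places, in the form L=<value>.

open belt: β = asin((r2−r1)/C) = asin(4/91) = 2.5193°
wrap1 = π − 2β = 174.9614°
wrap2 = π + 2β = 185.0386°
tangent length = C·cosβ = 90.9120
L = r1·wrap1 + r2·wrap2 + 2·C·cosβ = 1·3.0537 + 5·3.2295 + 2·90.9120 = 201.0254

L=201.025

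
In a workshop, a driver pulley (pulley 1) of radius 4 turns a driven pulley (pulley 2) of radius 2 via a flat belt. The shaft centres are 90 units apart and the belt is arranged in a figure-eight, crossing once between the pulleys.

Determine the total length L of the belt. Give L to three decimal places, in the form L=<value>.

crossed belt: β = asin((r1+r2)/C) = asin(6/90) = 3.8226°
wrap1 = wrap2 = π + 2β = 187.6451°
tangent length = C·cosβ = 89.7998
L = (r1+r2)·wrap + 2·C·cosβ = 6·3.2750 + 2·89.7998 = 199.2497

L=199.250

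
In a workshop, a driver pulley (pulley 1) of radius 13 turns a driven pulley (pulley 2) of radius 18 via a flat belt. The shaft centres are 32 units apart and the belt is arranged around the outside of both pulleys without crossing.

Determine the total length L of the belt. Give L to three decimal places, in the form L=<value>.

open belt: β = asin((r2−r1)/C) = asin(5/32) = 8.9893°
wrap1 = π − 2β = 162.0214°
wrap2 = π + 2β = 197.9786°
tangent length = C·cosβ = 31.6070
L = r1·wrap1 + r2·wrap2 + 2·C·cosβ = 13·2.8278 + 18·3.4554 + 2·31.6070 = 162.1722

L=162.172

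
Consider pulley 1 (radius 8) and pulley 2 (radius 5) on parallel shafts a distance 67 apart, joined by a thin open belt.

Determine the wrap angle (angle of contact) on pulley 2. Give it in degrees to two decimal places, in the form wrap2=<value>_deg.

wrap2=174.87_deg

open belt: β = asin((r2−r1)/C) = asin(-3/67) = -2.5663°
wrap1 = π − 2β = 185.1327°
wrap2 = π + 2β = 174.8673°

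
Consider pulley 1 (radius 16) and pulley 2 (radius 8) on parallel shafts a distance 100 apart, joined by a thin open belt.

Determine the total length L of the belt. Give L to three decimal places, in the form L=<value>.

open belt: β = asin((r2−r1)/C) = asin(-8/100) = -4.5886°
wrap1 = π − 2β = 189.1771°
wrap2 = π + 2β = 170.8229°
tangent length = C·cosβ = 99.6795
L = r1·wrap1 + r2·wrap2 + 2·C·cosβ = 16·3.3018 + 8·2.9814 + 2·99.6795 = 276.0386

L=276.039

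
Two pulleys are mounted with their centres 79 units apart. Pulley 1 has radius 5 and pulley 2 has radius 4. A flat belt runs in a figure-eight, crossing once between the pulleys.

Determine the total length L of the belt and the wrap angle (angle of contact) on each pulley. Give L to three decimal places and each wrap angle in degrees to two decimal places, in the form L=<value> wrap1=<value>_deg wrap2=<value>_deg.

crossed belt: β = asin((r1+r2)/C) = asin(9/79) = 6.5416°
wrap1 = wrap2 = π + 2β = 193.0831°
tangent length = C·cosβ = 78.4857
L = (r1+r2)·wrap + 2·C·cosβ = 9·3.3699 + 2·78.4857 = 187.3008

L=187.301 wrap1=193.08_deg wrap2=193.08_deg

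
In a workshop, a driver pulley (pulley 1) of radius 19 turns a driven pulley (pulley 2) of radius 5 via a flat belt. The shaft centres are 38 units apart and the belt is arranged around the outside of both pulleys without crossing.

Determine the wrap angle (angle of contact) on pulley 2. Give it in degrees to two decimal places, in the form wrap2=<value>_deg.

wrap2=136.76_deg

open belt: β = asin((r2−r1)/C) = asin(-14/38) = -21.6183°
wrap1 = π − 2β = 223.2365°
wrap2 = π + 2β = 136.7635°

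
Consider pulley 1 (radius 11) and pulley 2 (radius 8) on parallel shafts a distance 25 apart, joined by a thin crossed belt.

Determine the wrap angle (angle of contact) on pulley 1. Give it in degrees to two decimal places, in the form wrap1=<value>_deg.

crossed belt: β = asin((r1+r2)/C) = asin(19/25) = 49.4642°
wrap1 = wrap2 = π + 2β = 278.9284°

wrap1=278.93_deg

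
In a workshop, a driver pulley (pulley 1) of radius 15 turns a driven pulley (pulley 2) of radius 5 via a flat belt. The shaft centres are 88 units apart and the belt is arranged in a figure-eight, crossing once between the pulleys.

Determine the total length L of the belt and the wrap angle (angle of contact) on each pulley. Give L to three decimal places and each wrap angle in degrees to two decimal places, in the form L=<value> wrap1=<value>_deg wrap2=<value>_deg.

crossed belt: β = asin((r1+r2)/C) = asin(20/88) = 13.1366°
wrap1 = wrap2 = π + 2β = 206.2731°
tangent length = C·cosβ = 85.6971
L = (r1+r2)·wrap + 2·C·cosβ = 20·3.6001 + 2·85.6971 = 243.3972

L=243.397 wrap1=206.27_deg wrap2=206.27_deg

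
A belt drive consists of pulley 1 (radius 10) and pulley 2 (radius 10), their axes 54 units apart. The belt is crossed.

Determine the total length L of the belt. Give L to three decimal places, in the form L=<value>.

L=178.328

crossed belt: β = asin((r1+r2)/C) = asin(20/54) = 21.7385°
wrap1 = wrap2 = π + 2β = 223.4769°
tangent length = C·cosβ = 50.1597
L = (r1+r2)·wrap + 2·C·cosβ = 20·3.9004 + 2·50.1597 = 178.3277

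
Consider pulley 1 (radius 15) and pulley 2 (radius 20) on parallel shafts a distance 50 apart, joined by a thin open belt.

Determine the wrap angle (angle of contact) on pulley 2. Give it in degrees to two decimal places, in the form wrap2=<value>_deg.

wrap2=191.48_deg

open belt: β = asin((r2−r1)/C) = asin(5/50) = 5.7392°
wrap1 = π − 2β = 168.5217°
wrap2 = π + 2β = 191.4783°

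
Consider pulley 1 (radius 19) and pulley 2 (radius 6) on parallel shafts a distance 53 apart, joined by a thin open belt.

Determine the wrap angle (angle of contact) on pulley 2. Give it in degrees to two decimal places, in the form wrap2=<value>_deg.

wrap2=151.60_deg

open belt: β = asin((r2−r1)/C) = asin(-13/53) = -14.1986°
wrap1 = π − 2β = 208.3971°
wrap2 = π + 2β = 151.6029°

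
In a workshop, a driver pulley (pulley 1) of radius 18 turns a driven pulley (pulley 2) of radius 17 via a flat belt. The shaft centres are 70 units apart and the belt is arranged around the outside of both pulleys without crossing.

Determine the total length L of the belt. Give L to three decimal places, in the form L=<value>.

L=249.970

open belt: β = asin((r2−r1)/C) = asin(-1/70) = -0.8185°
wrap1 = π − 2β = 181.6371°
wrap2 = π + 2β = 178.3629°
tangent length = C·cosβ = 69.9929
L = r1·wrap1 + r2·wrap2 + 2·C·cosβ = 18·3.1702 + 17·3.1130 + 2·69.9929 = 249.9700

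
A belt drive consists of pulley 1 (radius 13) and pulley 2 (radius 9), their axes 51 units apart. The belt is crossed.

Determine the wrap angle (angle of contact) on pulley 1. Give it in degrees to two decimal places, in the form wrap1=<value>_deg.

crossed belt: β = asin((r1+r2)/C) = asin(22/51) = 25.5547°
wrap1 = wrap2 = π + 2β = 231.1094°

wrap1=231.11_deg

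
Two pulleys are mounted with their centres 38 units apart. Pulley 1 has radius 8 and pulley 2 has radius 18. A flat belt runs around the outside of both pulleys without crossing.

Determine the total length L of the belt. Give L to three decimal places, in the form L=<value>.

open belt: β = asin((r2−r1)/C) = asin(10/38) = 15.2575°
wrap1 = π − 2β = 149.4850°
wrap2 = π + 2β = 210.5150°
tangent length = C·cosβ = 36.6606
L = r1·wrap1 + r2·wrap2 + 2·C·cosβ = 8·2.6090 + 18·3.6742 + 2·36.6606 = 160.3285

L=160.329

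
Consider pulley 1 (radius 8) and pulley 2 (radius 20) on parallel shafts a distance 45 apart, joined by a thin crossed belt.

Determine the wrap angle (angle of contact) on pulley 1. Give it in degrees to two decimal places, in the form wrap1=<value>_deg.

wrap1=256.96_deg

crossed belt: β = asin((r1+r2)/C) = asin(28/45) = 38.4786°
wrap1 = wrap2 = π + 2β = 256.9572°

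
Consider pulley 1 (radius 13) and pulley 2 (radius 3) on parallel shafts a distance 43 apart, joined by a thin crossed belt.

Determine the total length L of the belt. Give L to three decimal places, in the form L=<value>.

L=142.291

crossed belt: β = asin((r1+r2)/C) = asin(16/43) = 21.8448°
wrap1 = wrap2 = π + 2β = 223.6895°
tangent length = C·cosβ = 39.9124
L = (r1+r2)·wrap + 2·C·cosβ = 16·3.9041 + 2·39.9124 = 142.2907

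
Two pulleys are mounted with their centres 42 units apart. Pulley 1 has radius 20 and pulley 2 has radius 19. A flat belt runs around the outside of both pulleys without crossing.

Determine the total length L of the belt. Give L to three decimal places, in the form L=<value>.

L=206.546

open belt: β = asin((r2−r1)/C) = asin(-1/42) = -1.3643°
wrap1 = π − 2β = 182.7286°
wrap2 = π + 2β = 177.2714°
tangent length = C·cosβ = 41.9881
L = r1·wrap1 + r2·wrap2 + 2·C·cosβ = 20·3.1892 + 19·3.0940 + 2·41.9881 = 206.5459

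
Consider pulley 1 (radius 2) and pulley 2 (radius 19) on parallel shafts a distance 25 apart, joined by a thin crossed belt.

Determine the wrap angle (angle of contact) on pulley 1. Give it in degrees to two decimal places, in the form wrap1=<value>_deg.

crossed belt: β = asin((r1+r2)/C) = asin(21/25) = 57.1401°
wrap1 = wrap2 = π + 2β = 294.2802°

wrap1=294.28_deg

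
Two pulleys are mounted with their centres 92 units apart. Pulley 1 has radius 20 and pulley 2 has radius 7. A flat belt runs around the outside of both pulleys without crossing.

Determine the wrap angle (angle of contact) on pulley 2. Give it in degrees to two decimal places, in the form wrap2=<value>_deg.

open belt: β = asin((r2−r1)/C) = asin(-13/92) = -8.1233°
wrap1 = π − 2β = 196.2467°
wrap2 = π + 2β = 163.7533°

wrap2=163.75_deg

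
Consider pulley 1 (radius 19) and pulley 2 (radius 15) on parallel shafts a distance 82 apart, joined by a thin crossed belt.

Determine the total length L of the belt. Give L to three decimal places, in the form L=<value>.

crossed belt: β = asin((r1+r2)/C) = asin(34/82) = 24.4963°
wrap1 = wrap2 = π + 2β = 228.9926°
tangent length = C·cosβ = 74.6190
L = (r1+r2)·wrap + 2·C·cosβ = 34·3.9967 + 2·74.6190 = 285.1250

L=285.125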